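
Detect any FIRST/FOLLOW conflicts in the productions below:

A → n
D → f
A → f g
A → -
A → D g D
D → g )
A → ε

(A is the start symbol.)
No FIRST/FOLLOW conflicts.

A FIRST/FOLLOW conflict occurs when a non-terminal N has a nullable alternative N → β (β ⇒* ε) and another alternative N → α with FIRST(α) ∩ FOLLOW(N) ≠ ∅: on such a lookahead the parser cannot decide between expanding α and letting N vanish via β.

Nullable non-terminals: A.
FIRST sets used below: FIRST(D) = { 'f', 'g' }

A: nullable alternative(s) A → ε; FOLLOW(A) = { $ }
  A → n: FIRST \ {ε} = { 'n' } — disjoint from FOLLOW(A)
  A → f g: FIRST \ {ε} = { 'f' } — disjoint from FOLLOW(A)
  A → -: FIRST \ {ε} = { '-' } — disjoint from FOLLOW(A)
  A → D g D: FIRST \ {ε} = { 'f', 'g' } — disjoint from FOLLOW(A)
  A → ε: FIRST \ {ε} = { } — this is the only nullable alternative, skip

D has no nullable alternative, so no FIRST/FOLLOW check is needed there.

No FIRST/FOLLOW conflicts found.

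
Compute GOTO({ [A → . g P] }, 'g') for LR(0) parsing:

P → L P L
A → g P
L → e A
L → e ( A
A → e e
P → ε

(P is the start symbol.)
GOTO(I, 'g') = CLOSURE({ [A → αX.β] : [A → α.Xβ] ∈ I, X = 'g' })

Items with dot before 'g', with the dot advanced:
  [A → . g P] → [A → g . P]
Closure of the advanced items:
  [A → g . P] has the dot before P: add [P → . L P L], [P → .]
  [P → . L P L] has the dot before L: add [L → . e A], [L → . e ( A]

GOTO = { [A → g . P], [L → . e ( A], [L → . e A], [P → . L P L], [P → .] }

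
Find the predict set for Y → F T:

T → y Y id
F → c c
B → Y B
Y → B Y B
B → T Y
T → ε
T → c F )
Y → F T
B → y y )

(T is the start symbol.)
{ 'c' }

PREDICT(Y → F T) = (FIRST(RHS) \ {ε}) ∪ (FOLLOW(Y) if ε ∈ FIRST(RHS), i.e. RHS ⇒* ε)
FIRST(F) = { 'c' }
FIRST(F T) = { 'c' }
ε ∉ FIRST(F T), so FOLLOW(Y) is not added.
PREDICT(Y → F T) = { 'c' }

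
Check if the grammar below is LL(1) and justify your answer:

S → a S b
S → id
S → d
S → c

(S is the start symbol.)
A grammar is LL(1) if for each non-terminal N with multiple productions, the predict sets of those productions are pairwise disjoint, where PREDICT(N → α) = (FIRST(α) \ {ε}) ∪ (FOLLOW(N) if α ⇒* ε).

For S:
  PREDICT(S → a S b) = { 'a' }
  PREDICT(S → id) = { 'id' }
  PREDICT(S → d) = { 'd' }
  PREDICT(S → c) = { 'c' }

All predict sets are disjoint. The grammar IS LL(1).

Answer: Yes, the grammar is LL(1).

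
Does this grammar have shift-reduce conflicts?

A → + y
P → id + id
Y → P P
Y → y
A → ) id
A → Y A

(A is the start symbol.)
Augment with A' → A and build the canonical LR(0) collection (I0 = CLOSURE({[A' → . A]}), then GOTO on every symbol after a dot until no new states appear). It has 14 states:
  I0: { [A → . ) id], [A → . + y], [A → . Y A], [A' → . A], [P → . id + id], [Y → . P P], [Y → . y] }  — shift
  I1: { [A → ) . id] }  — shift
  I2: { [A → + . y] }  — shift
  I3: { [A' → A .] }  — accept
  I4: { [P → . id + id], [Y → P . P] }  — shift
  I5: { [A → . ) id], [A → . + y], [A → . Y A], [A → Y . A], [P → . id + id], [Y → . P P], [Y → . y] }  — shift
  I6: { [P → id . + id] }  — shift
  I7: { [Y → y .] }  — reduce
  I8: { [P → id + . id] }  — shift
  I9: { [P → id + id .] }  — reduce
  I10: { [A → Y A .] }  — reduce
  I11: { [Y → P P .] }  — reduce
  I12: { [A → + y .] }  — reduce
  I13: { [A → ) id .] }  — reduce

No state contains both a complete item and a shift item.

Answer: No shift-reduce conflicts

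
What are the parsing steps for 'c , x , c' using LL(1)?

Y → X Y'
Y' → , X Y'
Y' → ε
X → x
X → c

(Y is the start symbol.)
LL(1) parsing maintains a stack (initially the start symbol over $) and the input. At each step: if the stack top is a terminal, match it against the current input token; if it is a non-terminal N, replace it with the RHS of M[N, lookahead] (the unique production whose predict set contains the lookahead).

Stack is shown with the top on the left.

Stack     Input        Action
-----------------------------
Y $       c , x , c $  output Y → X Y'
X Y' $    c , x , c $  output X → c
c Y' $    c , x , c $  match 'c'
Y' $      , x , c $    output Y' → , X Y'
, X Y' $  , x , c $    match ','
X Y' $    x , c $      output X → x
x Y' $    x , c $      match 'x'
Y' $      , c $        output Y' → , X Y'
, X Y' $  , c $        match ','
X Y' $    c $          output X → c
c Y' $    c $          match 'c'
Y' $      $            output Y' → ε
$         $            accept

The string is accepted.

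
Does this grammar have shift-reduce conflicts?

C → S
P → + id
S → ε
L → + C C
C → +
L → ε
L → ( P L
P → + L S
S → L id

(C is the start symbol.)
A shift-reduce conflict occurs when an LR(0) state has both:
  - a complete (reduce) item [A → α .] (dot at the end), and
  - a shift item [B → β . c γ] (dot before a terminal).

Augment with C' → C and build the canonical LR(0) collection (I0 = CLOSURE({[C' → . C]}), then GOTO on every symbol after a dot until no new states appear). It has 16 states:
  I0: { [C → . +], [C → . S], [C' → . C], [L → . ( P L], [L → . + C C], [L → .], [S → . L id], [S → .] }  — shift, 2 reduces
  I1: { [L → ( . P L], [P → . + L S], [P → . + id] }  — shift
  I2: { [C → + .], [C → . +], [C → . S], [L → + . C C], [L → . ( P L], [L → . + C C], [L → .], [S → . L id], [S → .] }  — shift, 3 reduces
  I3: { [C' → C .] }  — accept
  I4: { [S → L . id] }  — shift
  I5: { [C → S .] }  — reduce
  I6: { [S → L id .] }  — reduce
  I7: { [C → . +], [C → . S], [L → + C . C], [L → . ( P L], [L → . + C C], [L → .], [S → . L id], [S → .] }  — shift, 2 reduces
  I8: { [L → + C C .] }  — reduce
  I9: { [L → . ( P L], [L → . + C C], [L → .], [P → + . L S], [P → + . id] }  — shift, reduce
  I10: { [L → ( P . L], [L → . ( P L], [L → . + C C], [L → .] }  — shift, reduce
  I11: { [C → . +], [C → . S], [L → + . C C], [L → . ( P L], [L → . + C C], [L → .], [S → . L id], [S → .] }  — shift, 2 reduces
  I12: { [L → ( P L .] }  — reduce
  I13: { [L → . ( P L], [L → . + C C], [L → .], [P → + L . S], [S → . L id], [S → .] }  — shift, 2 reduces
  I14: { [P → + id .] }  — reduce
  I15: { [P → + L S .] }  — reduce

I0 contains reduce items [L → .], [S → .] and shift items [C → . +], [L → . ( P L], [L → . + C C] — shift-reduce conflict.
I2 contains reduce items [C → + .], [L → .], [S → .] and shift items [C → . +], [L → . ( P L], [L → . + C C] — shift-reduce conflict.
I7 contains reduce items [L → .], [S → .] and shift items [C → . +], [L → . ( P L], [L → . + C C] — shift-reduce conflict.
I9 contains reduce item [L → .] and shift items [L → . ( P L], [L → . + C C], [P → + . id] — shift-reduce conflict.
I10 contains reduce item [L → .] and shift items [L → . ( P L], [L → . + C C] — shift-reduce conflict.
I11 contains reduce items [L → .], [S → .] and shift items [C → . +], [L → . ( P L], [L → . + C C] — shift-reduce conflict.
I13 contains reduce items [L → .], [S → .] and shift items [L → . ( P L], [L → . + C C] — shift-reduce conflict.

Answer: Yes — I0: [L → .] vs [C → . +]; I2: [C → + .] vs [C → . +]; I7: [L → .] vs [C → . +]; I9: [L → .] vs [L → . ( P L]; I10: [L → .] vs [L → . ( P L]; I11: [L → .] vs [C → . +]; I13: [L → .] vs [L → . ( P L]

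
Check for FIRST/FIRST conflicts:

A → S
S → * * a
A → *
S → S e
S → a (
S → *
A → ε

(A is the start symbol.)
A FIRST/FIRST conflict occurs when two productions N → α and N → β for the same non-terminal have FIRST(α) ∩ FIRST(β) ≠ ∅ (with ε ∈ FIRST of a nullable right-hand side, so two nullable alternatives also conflict).

FIRST sets of the non-terminals at (or reachable through a nullable prefix from) the front of some alternative:
  FIRST(S) = { '*', 'a' }

Productions for A:
  A → S: FIRST = { '*', 'a' }
  A → *: FIRST = { '*' }
  A → ε: FIRST = { ε }
Productions for S:
  S → * * a: FIRST = { '*' }
  S → S e: FIRST = { '*', 'a' }
  S → a (: FIRST = { 'a' }
  S → *: FIRST = { '*' }

Conflict for A: A → S and A → *
  Overlap: { '*' }
Conflict for S: S → * * a and S → S e
  Overlap: { '*' }
Conflict for S: S → * * a and S → *
  Overlap: { '*' }
Conflict for S: S → S e and S → a (
  Overlap: { 'a' }
Conflict for S: S → S e and S → *
  Overlap: { '*' }

Answer: Yes. A → S / A → '*' on { '*' }; S → '*' '*' a / S → S e on { '*' }; S → '*' '*' a / S → '*' on { '*' }; S → S e / S → a '(' on { 'a' }; S → S e / S → '*' on { '*' }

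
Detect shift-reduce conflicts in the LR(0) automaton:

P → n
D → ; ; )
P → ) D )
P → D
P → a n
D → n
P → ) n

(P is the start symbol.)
A shift-reduce conflict occurs when an LR(0) state has both:
  - a complete (reduce) item [A → α .] (dot at the end), and
  - a shift item [B → β . c γ] (dot before a terminal).

Augment with P' → P and build the canonical LR(0) collection (I0 = CLOSURE({[P' → . P]}), then GOTO on every symbol after a dot until no new states appear). It has 13 states:
  I0: { [D → . ; ; )], [D → . n], [P → . ) D )], [P → . ) n], [P → . D], [P → . a n], [P → . n], [P' → . P] }  — shift
  I1: { [D → . ; ; )], [D → . n], [P → ) . D )], [P → ) . n] }  — shift
  I2: { [D → ; . ; )] }  — shift
  I3: { [P → D .] }  — reduce
  I4: { [P' → P .] }  — accept
  I5: { [P → a . n] }  — shift
  I6: { [D → n .], [P → n .] }  — 2 reduces
  I7: { [P → a n .] }  — reduce
  I8: { [D → ; ; . )] }  — shift
  I9: { [D → ; ; ) .] }  — reduce
  I10: { [P → ) D . )] }  — shift
  I11: { [D → n .], [P → ) n .] }  — 2 reduces
  I12: { [P → ) D ) .] }  — reduce

No state contains both a complete item and a shift item.

Answer: No shift-reduce conflicts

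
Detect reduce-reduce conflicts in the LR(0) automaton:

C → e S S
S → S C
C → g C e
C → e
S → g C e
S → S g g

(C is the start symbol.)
Yes — I15: [C → g C e .] vs [S → g C e .]

Augment with C' → C and build the canonical LR(0) collection (I0 = CLOSURE({[C' → . C]}), then GOTO on every symbol after a dot until no new states appear). It has 17 states:
  I0: { [C → . e S S], [C → . e], [C → . g C e], [C' → . C] }  — shift
  I1: { [C' → C .] }  — accept
  I2: { [C → e . S S], [C → e .], [S → . S C], [S → . S g g], [S → . g C e] }  — shift, reduce
  I3: { [C → . e S S], [C → . e], [C → . g C e], [C → g . C e] }  — shift
  I4: { [C → g C . e] }  — shift
  I5: { [C → g C e .] }  — reduce
  I6: { [C → . e S S], [C → . e], [C → . g C e], [C → e S . S], [S → . S C], [S → . S g g], [S → . g C e], [S → S . C], [S → S . g g] }  — shift
  I7: { [C → . e S S], [C → . e], [C → . g C e], [S → g . C e] }  — shift
  I8: { [S → g C . e] }  — shift
  I9: { [S → g C e .] }  — reduce
  I10: { [S → S C .] }  — reduce
  I11: { [C → . e S S], [C → . e], [C → . g C e], [C → e S S .], [S → S . C], [S → S . g g] }  — shift, reduce
  I12: { [C → . e S S], [C → . e], [C → . g C e], [C → g . C e], [S → S g . g], [S → g . C e] }  — shift
  I13: { [C → g C . e], [S → g C . e] }  — shift
  I14: { [C → . e S S], [C → . e], [C → . g C e], [C → g . C e], [S → S g g .] }  — shift, reduce
  I15: { [C → g C e .], [S → g C e .] }  — 2 reduces
  I16: { [C → . e S S], [C → . e], [C → . g C e], [C → g . C e], [S → S g . g] }  — shift

I15 contains complete items [C → g C e .], [S → g C e .] — reduce-reduce conflict.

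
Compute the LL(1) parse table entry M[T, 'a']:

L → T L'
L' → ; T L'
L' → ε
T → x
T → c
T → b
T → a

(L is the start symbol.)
To find M[T, 'a'], we find productions for T where 'a' is in the predict set (PREDICT(N → α) = (FIRST(α) \ {ε}) ∪ (FOLLOW(N) if α ⇒* ε)).

T → x: PREDICT = { 'x' }
T → c: PREDICT = { 'c' }
T → b: PREDICT = { 'b' }
T → a: PREDICT = { 'a' }
  'a' is in predict set, so this production goes in M[T, 'a']

M[T, 'a'] = T → a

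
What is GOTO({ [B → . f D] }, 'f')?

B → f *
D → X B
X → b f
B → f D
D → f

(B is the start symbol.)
{ [B → f . D], [D → . X B], [D → . f], [X → . b f] }

GOTO(I, 'f') = CLOSURE({ [A → αX.β] : [A → α.Xβ] ∈ I, X = 'f' })

Items with dot before 'f', with the dot advanced:
  [B → . f D] → [B → f . D]
Closure of the advanced items:
  [B → f . D] has the dot before D: add [D → . X B], [D → . f]
  [D → . X B] has the dot before X: add [X → . b f]

GOTO = { [B → f . D], [D → . X B], [D → . f], [X → . b f] }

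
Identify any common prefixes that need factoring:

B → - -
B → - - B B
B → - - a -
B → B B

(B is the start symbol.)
Yes, B has productions with common prefix '- -'

Left-factoring is needed when two productions for the same non-terminal
share a common prefix on the right-hand side.

Productions for B:
  B → - -
  B → - - B B
  B → - - a -
  B → B B

Found common prefix '- -' in productions for B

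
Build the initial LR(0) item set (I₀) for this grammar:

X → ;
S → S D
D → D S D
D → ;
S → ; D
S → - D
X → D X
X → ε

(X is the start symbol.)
{ [D → . ;], [D → . D S D], [X → . ;], [X → . D X], [X → .], [X' → . X] }

First, augment the grammar with X' → X
I₀ = CLOSURE({ [X' → . X] }):
  [X' → . X] has the dot before X: add [X → . ;], [X → . D X], [X → .]
  [X → . D X] has the dot before D: add [D → . D S D], [D → . ;]
No further items can be added.

I₀ = { [D → . ;], [D → . D S D], [X → . ;], [X → . D X], [X → .], [X' → . X] }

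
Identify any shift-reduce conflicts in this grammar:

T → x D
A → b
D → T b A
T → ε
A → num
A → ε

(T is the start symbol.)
A shift-reduce conflict occurs when an LR(0) state has both:
  - a complete (reduce) item [A → α .] (dot at the end), and
  - a shift item [B → β . c γ] (dot before a terminal).

Augment with T' → T and build the canonical LR(0) collection (I0 = CLOSURE({[T' → . T]}), then GOTO on every symbol after a dot until no new states appear). It has 9 states:
  I0: { [T → . x D], [T → .], [T' → . T] }  — shift, reduce
  I1: { [T' → T .] }  — accept
  I2: { [D → . T b A], [T → . x D], [T → .], [T → x . D] }  — shift, reduce
  I3: { [T → x D .] }  — reduce
  I4: { [D → T . b A] }  — shift
  I5: { [A → . b], [A → . num], [A → .], [D → T b . A] }  — shift, reduce
  I6: { [D → T b A .] }  — reduce
  I7: { [A → b .] }  — reduce
  I8: { [A → num .] }  — reduce

I0 contains reduce item [T → .] and shift item [T → . x D] — shift-reduce conflict.
I2 contains reduce item [T → .] and shift item [T → . x D] — shift-reduce conflict.
I5 contains reduce item [A → .] and shift items [A → . b], [A → . num] — shift-reduce conflict.

Answer: Yes — I0: [T → .] vs [T → . x D]; I2: [T → .] vs [T → . x D]; I5: [A → .] vs [A → . b]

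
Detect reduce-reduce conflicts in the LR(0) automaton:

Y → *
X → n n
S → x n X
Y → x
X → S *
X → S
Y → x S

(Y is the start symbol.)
Augment with Y' → Y and build the canonical LR(0) collection (I0 = CLOSURE({[Y' → . Y]}), then GOTO on every symbol after a dot until no new states appear). It has 12 states:
  I0: { [Y → . *], [Y → . x S], [Y → . x], [Y' → . Y] }  — shift
  I1: { [Y → * .] }  — reduce
  I2: { [Y' → Y .] }  — accept
  I3: { [S → . x n X], [Y → x . S], [Y → x .] }  — shift, reduce
  I4: { [Y → x S .] }  — reduce
  I5: { [S → x . n X] }  — shift
  I6: { [S → . x n X], [S → x n . X], [X → . S *], [X → . S], [X → . n n] }  — shift
  I7: { [X → S . *], [X → S .] }  — shift, reduce
  I8: { [S → x n X .] }  — reduce
  I9: { [X → n . n] }  — shift
  I10: { [X → n n .] }  — reduce
  I11: { [X → S * .] }  — reduce

No state contains more than one complete item.

Answer: No reduce-reduce conflicts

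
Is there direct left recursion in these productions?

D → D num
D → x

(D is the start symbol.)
Direct left recursion occurs when N → N α for some non-terminal N (the right-hand side begins with the left-hand side itself).

D → D num: LEFT RECURSIVE (starts with D)
D → x: starts with x

The grammar has direct left recursion on: D.

Answer: Yes, D is left-recursive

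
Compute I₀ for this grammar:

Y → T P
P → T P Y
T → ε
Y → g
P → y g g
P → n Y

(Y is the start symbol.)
First, augment the grammar with Y' → Y
I₀ = CLOSURE({ [Y' → . Y] }):
  [Y' → . Y] has the dot before Y: add [Y → . T P], [Y → . g]
  [Y → . T P] has the dot before T: add [T → .]
No further items can be added.

I₀ = { [T → .], [Y → . T P], [Y → . g], [Y' → . Y] }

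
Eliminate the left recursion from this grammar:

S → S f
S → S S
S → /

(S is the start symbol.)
S → / S'
S' → f S'
S' → S S'
S' → ε

S is directly left-recursive. The standard transformation for
  A → A α₁ | ... | A α_m | β₁ | ... | β_n
is
  A  → β₁ A' | ... | β_n A'
  A' → α₁ A' | ... | α_m A' | ε

S → / becomes S → / S'
S → S f becomes S' → f S'
S → S S becomes S' → S S'
Add S' → ε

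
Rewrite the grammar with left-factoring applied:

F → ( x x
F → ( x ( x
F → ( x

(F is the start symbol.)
Left-factoring transforms A → αβ₁ | αβ₂ into A → αA' and A' → β₁ | β₂
(α is the longest common prefix among the alternatives). Repeat until
no nonterminal has two alternatives with a common prefix.

Round 1: F has alternatives sharing prefix '( x'. Introduce F': F → ( x F'
  Add: F' → x
  Add: F' → ( x
  Add: F' → ε

No remaining common prefixes — done.

Resulting grammar:
F → ( x F'
F' → x
F' → ( x
F' → ε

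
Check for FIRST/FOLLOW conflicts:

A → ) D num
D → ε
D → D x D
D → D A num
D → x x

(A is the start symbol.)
A FIRST/FOLLOW conflict occurs when a non-terminal N has a nullable alternative N → β (β ⇒* ε) and another alternative N → α with FIRST(α) ∩ FOLLOW(N) ≠ ∅: on such a lookahead the parser cannot decide between expanding α and letting N vanish via β.

Nullable non-terminals: D.
FIRST sets used below: FIRST(D) = { ')', 'x', ε }, FIRST(A) = { ')' }

D: nullable alternative(s) D → ε; FOLLOW(D) = { ')', 'num', 'x' }
  D → ε: FIRST \ {ε} = { } — this is the only nullable alternative, skip
  D → D x D: FIRST \ {ε} = { ')', 'x' } — overlaps FOLLOW(D) on { ')', 'x' }: CONFLICT
  D → D A num: FIRST \ {ε} = { ')', 'x' } — overlaps FOLLOW(D) on { ')', 'x' }: CONFLICT
  D → x x: FIRST \ {ε} = { 'x' } — overlaps FOLLOW(D) on { 'x' }: CONFLICT

A has no nullable alternative, so no FIRST/FOLLOW check is needed there.

So the grammar has 3 FIRST/FOLLOW conflicts (marked CONFLICT above).

Answer: Yes. D → D x D with FOLLOW(D) on { ')', 'x' }; D → D A num with FOLLOW(D) on { ')', 'x' }; D → x x with FOLLOW(D) on { 'x' }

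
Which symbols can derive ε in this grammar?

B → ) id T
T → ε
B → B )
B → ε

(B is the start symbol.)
{ 'B', 'T' }

ε-productions: T → ε, B → ε
So T, B are immediately nullable.
Every non-terminal is now nullable.
Nullable = { 'B', 'T' }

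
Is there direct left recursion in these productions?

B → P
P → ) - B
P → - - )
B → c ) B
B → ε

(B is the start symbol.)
No direct left recursion

B → P: starts with P
P → ) - B: starts with ')'
P → - - ): starts with '-'
B → c ) B: starts with c
B → ε: starts with ε

No direct left recursion found.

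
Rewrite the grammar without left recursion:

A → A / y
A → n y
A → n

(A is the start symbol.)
A → n y A'
A → n A'
A' → / y A'
A' → ε

A is directly left-recursive. The standard transformation for
  A → A α₁ | ... | A α_m | β₁ | ... | β_n
is
  A  → β₁ A' | ... | β_n A'
  A' → α₁ A' | ... | α_m A' | ε

A → n y becomes A → n y A'
A → n becomes A → n A'
A → A / y becomes A' → / y A'
Add A' → ε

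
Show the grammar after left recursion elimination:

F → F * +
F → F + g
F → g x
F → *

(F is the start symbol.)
F → g x F'
F → * F'
F' → * + F'
F' → + g F'
F' → ε

F is directly left-recursive. The standard transformation for
  A → A α₁ | ... | A α_m | β₁ | ... | β_n
is
  A  → β₁ A' | ... | β_n A'
  A' → α₁ A' | ... | α_m A' | ε

F → g x becomes F → g x F'
F → * becomes F → * F'
F → F * + becomes F' → * + F'
F → F + g becomes F' → + g F'
Add F' → ε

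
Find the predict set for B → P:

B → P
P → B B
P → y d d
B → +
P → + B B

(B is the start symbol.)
{ '+', 'y' }

PREDICT(B → P) = (FIRST(RHS) \ {ε}) ∪ (FOLLOW(B) if ε ∈ FIRST(RHS), i.e. RHS ⇒* ε)
FIRST(P) = { '+', 'y' }
FIRST(P) = { '+', 'y' }
ε ∉ FIRST(P), so FOLLOW(B) is not added.
PREDICT(B → P) = { '+', 'y' }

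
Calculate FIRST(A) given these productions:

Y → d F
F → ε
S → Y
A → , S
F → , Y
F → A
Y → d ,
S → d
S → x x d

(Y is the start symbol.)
{ ',' }

To compute FIRST(A), examine every production with A on the left-hand side, reading each right-hand side left to right until a non-nullable symbol is reached.

From A → , S:
  - ',' is a terminal: add ',' and stop

Collecting: FIRST(A) = { ',' }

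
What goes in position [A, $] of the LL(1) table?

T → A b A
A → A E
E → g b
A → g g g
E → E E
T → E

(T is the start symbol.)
Empty (error entry)

To find M[A, $], we find productions for A where $ is in the predict set (PREDICT(N → α) = (FIRST(α) \ {ε}) ∪ (FOLLOW(N) if α ⇒* ε)).

Relevant sets:
  FIRST(A) = { 'g' }

A → A E: PREDICT = { 'g' }
A → g g g: PREDICT = { 'g' }

M[A, $] is empty (no production applies)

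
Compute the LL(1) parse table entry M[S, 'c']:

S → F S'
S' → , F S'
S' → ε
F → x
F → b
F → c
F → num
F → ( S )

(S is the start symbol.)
S → F S'

To find M[S, 'c'], we find productions for S where 'c' is in the predict set (PREDICT(N → α) = (FIRST(α) \ {ε}) ∪ (FOLLOW(N) if α ⇒* ε)).

Relevant sets:
  FIRST(F) = { '(', 'b', 'c', 'num', 'x' }

S → F S': PREDICT = { '(', 'b', 'c', 'num', 'x' }
  'c' is in predict set, so this production goes in M[S, 'c']

M[S, 'c'] = S → F S'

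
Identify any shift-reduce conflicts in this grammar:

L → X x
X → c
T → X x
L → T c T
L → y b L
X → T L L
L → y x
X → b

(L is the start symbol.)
A shift-reduce conflict occurs when an LR(0) state has both:
  - a complete (reduce) item [A → α .] (dot at the end), and
  - a shift item [B → β . c γ] (dot before a terminal).

Augment with L' → L and build the canonical LR(0) collection (I0 = CLOSURE({[L' → . L]}), then GOTO on every symbol after a dot until no new states appear). It has 17 states:
  I0: { [L → . T c T], [L → . X x], [L → . y b L], [L → . y x], [L' → . L], [T → . X x], [X → . T L L], [X → . b], [X → . c] }  — shift
  I1: { [L' → L .] }  — accept
  I2: { [L → . T c T], [L → . X x], [L → . y b L], [L → . y x], [L → T . c T], [T → . X x], [X → . T L L], [X → . b], [X → . c], [X → T . L L] }  — shift
  I3: { [L → X . x], [T → X . x] }  — shift
  I4: { [X → b .] }  — reduce
  I5: { [X → c .] }  — reduce
  I6: { [L → y . b L], [L → y . x] }  — shift
  I7: { [L → . T c T], [L → . X x], [L → . y b L], [L → . y x], [L → y b . L], [T → . X x], [X → . T L L], [X → . b], [X → . c] }  — shift
  I8: { [L → y x .] }  — reduce
  I9: { [L → y b L .] }  — reduce
  I10: { [L → X x .], [T → X x .] }  — 2 reduces
  I11: { [L → . T c T], [L → . X x], [L → . y b L], [L → . y x], [T → . X x], [X → . T L L], [X → . b], [X → . c], [X → T L . L] }  — shift
  I12: { [L → T c . T], [T → . X x], [X → . T L L], [X → . b], [X → . c], [X → c .] }  — shift, reduce
  I13: { [L → . T c T], [L → . X x], [L → . y b L], [L → . y x], [L → T c T .], [T → . X x], [X → . T L L], [X → . b], [X → . c], [X → T . L L] }  — shift, reduce
  I14: { [T → X . x] }  — shift
  I15: { [T → X x .] }  — reduce
  I16: { [X → T L L .] }  — reduce

I12 contains reduce item [X → c .] and shift items [X → . b], [X → . c] — shift-reduce conflict.
I13 contains reduce item [L → T c T .] and shift items [L → . y b L], [L → . y x], [X → . b], [X → . c] — shift-reduce conflict.

Answer: Yes — I12: [X → c .] vs [X → . b]; I13: [L → T c T .] vs [L → . y b L]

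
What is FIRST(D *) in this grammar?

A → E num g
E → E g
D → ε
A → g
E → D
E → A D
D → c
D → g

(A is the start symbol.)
FIRST sets of the non-terminals involved (from the grammar, by fixed-point iteration):
  FIRST(D) = { 'c', 'g', ε }

To compute FIRST(D *), process the symbols left to right:
Symbol D is a non-terminal. Add FIRST(D) \ {ε} = { 'c', 'g' }
D is nullable (ε ∈ FIRST(D)), continue to the next symbol.
Symbol * is a terminal. Add '*' and stop.
FIRST(D *) = { '*', 'c', 'g' }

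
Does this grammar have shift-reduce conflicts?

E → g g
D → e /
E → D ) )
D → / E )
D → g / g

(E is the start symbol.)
Augment with E' → E and build the canonical LR(0) collection (I0 = CLOSURE({[E' → . E]}), then GOTO on every symbol after a dot until no new states appear). It has 14 states:
  I0: { [D → . / E )], [D → . e /], [D → . g / g], [E → . D ) )], [E → . g g], [E' → . E] }  — shift
  I1: { [D → . / E )], [D → . e /], [D → . g / g], [D → / . E )], [E → . D ) )], [E → . g g] }  — shift
  I2: { [E → D . ) )] }  — shift
  I3: { [E' → E .] }  — accept
  I4: { [D → e . /] }  — shift
  I5: { [D → g . / g], [E → g . g] }  — shift
  I6: { [D → g / . g] }  — shift
  I7: { [E → g g .] }  — reduce
  I8: { [D → g / g .] }  — reduce
  I9: { [D → e / .] }  — reduce
  I10: { [E → D ) . )] }  — shift
  I11: { [E → D ) ) .] }  — reduce
  I12: { [D → / E . )] }  — shift
  I13: { [D → / E ) .] }  — reduce

No state contains both a complete item and a shift item.

Answer: No shift-reduce conflicts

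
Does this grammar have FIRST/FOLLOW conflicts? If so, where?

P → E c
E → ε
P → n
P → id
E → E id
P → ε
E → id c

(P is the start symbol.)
A FIRST/FOLLOW conflict occurs when a non-terminal N has a nullable alternative N → β (β ⇒* ε) and another alternative N → α with FIRST(α) ∩ FOLLOW(N) ≠ ∅: on such a lookahead the parser cannot decide between expanding α and letting N vanish via β.

Nullable non-terminals: E, P.
FIRST sets used below: FIRST(E) = { 'id', ε }

E: nullable alternative(s) E → ε; FOLLOW(E) = { 'c', 'id' }
  E → ε: FIRST \ {ε} = { } — this is the only nullable alternative, skip
  E → E id: FIRST \ {ε} = { 'id' } — overlaps FOLLOW(E) on { 'id' }: CONFLICT
  E → id c: FIRST \ {ε} = { 'id' } — overlaps FOLLOW(E) on { 'id' }: CONFLICT

P: nullable alternative(s) P → ε; FOLLOW(P) = { $ }
  P → E c: FIRST \ {ε} = { 'c', 'id' } — disjoint from FOLLOW(P)
  P → n: FIRST \ {ε} = { 'n' } — disjoint from FOLLOW(P)
  P → id: FIRST \ {ε} = { 'id' } — disjoint from FOLLOW(P)
  P → ε: FIRST \ {ε} = { } — this is the only nullable alternative, skip

So the grammar has 2 FIRST/FOLLOW conflicts (marked CONFLICT above).

Answer: Yes. E → E id with FOLLOW(E) on { 'id' }; E → id c with FOLLOW(E) on { 'id' }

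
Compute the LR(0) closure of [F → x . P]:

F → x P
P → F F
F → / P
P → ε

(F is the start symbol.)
Start with: [F → x . P]
  [F → x . P] has the dot before P: add [P → . F F], [P → .]
  [P → . F F] has the dot before F: add [F → . x P], [F → . / P]
No further items can be added.

CLOSURE = { [F → . / P], [F → . x P], [F → x . P], [P → . F F], [P → .] }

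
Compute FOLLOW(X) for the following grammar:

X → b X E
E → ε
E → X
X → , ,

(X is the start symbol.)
{ $, ',', 'b' }

To compute FOLLOW(X), find every occurrence of X on a right-hand side N → α X β: add FIRST(β) \ {ε}, and if β is empty or nullable also add FOLLOW(N). Iterate to a fixed point.

X is the start symbol, so $ ∈ FOLLOW(X).
In X → b X E: X is followed by E, add FIRST(E) \ {ε} = { ',', 'b' }
  E is nullable, so FOLLOW(X) is also included — that is the set being defined, nothing new
In E → X: X is at the end, add FOLLOW(E)

The FOLLOW sets referred to above (computed the same way, to a fixed point):
  FOLLOW(E) = { $, ',', 'b' }

Taking the union: FOLLOW(X) = { $, ',', 'b' }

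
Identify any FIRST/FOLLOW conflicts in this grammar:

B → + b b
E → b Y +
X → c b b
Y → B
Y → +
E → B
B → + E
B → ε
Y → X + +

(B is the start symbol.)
A FIRST/FOLLOW conflict occurs when a non-terminal N has a nullable alternative N → β (β ⇒* ε) and another alternative N → α with FIRST(α) ∩ FOLLOW(N) ≠ ∅: on such a lookahead the parser cannot decide between expanding α and letting N vanish via β.

Nullable non-terminals: B, E, Y.
FIRST sets used below: FIRST(B) = { '+', ε }, FIRST(X) = { 'c' }

B: nullable alternative(s) B → ε; FOLLOW(B) = { $, '+' }
  B → + b b: FIRST \ {ε} = { '+' } — overlaps FOLLOW(B) on { '+' }: CONFLICT
  B → + E: FIRST \ {ε} = { '+' } — overlaps FOLLOW(B) on { '+' }: CONFLICT
  B → ε: FIRST \ {ε} = { } — this is the only nullable alternative, skip

E: nullable alternative(s) E → B; FOLLOW(E) = { $, '+' }
  E → b Y +: FIRST \ {ε} = { 'b' } — disjoint from FOLLOW(E)
  E → B: FIRST \ {ε} = { '+' } — this is the only nullable alternative, skip

Y: nullable alternative(s) Y → B; FOLLOW(Y) = { '+' }
  Y → B: FIRST \ {ε} = { '+' } — this is the only nullable alternative, skip
  Y → +: FIRST \ {ε} = { '+' } — overlaps FOLLOW(Y) on { '+' }: CONFLICT
  Y → X + +: FIRST \ {ε} = { 'c' } — disjoint from FOLLOW(Y)

X has no nullable alternative, so no FIRST/FOLLOW check is needed there.

So the grammar has 3 FIRST/FOLLOW conflicts (marked CONFLICT above).

Answer: Yes. B → '+' b b with FOLLOW(B) on { '+' }; B → '+' E with FOLLOW(B) on { '+' }; Y → '+' with FOLLOW(Y) on { '+' }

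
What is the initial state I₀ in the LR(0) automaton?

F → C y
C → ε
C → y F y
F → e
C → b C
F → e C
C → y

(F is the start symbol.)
First, augment the grammar with F' → F
I₀ = CLOSURE({ [F' → . F] }):
  [F' → . F] has the dot before F: add [F → . C y], [F → . e], [F → . e C]
  [F → . C y] has the dot before C: add [C → .], [C → . y F y], [C → . b C], [C → . y]
No further items can be added.

I₀ = { [C → . b C], [C → . y F y], [C → . y], [C → .], [F → . C y], [F → . e C], [F → . e], [F' → . F] }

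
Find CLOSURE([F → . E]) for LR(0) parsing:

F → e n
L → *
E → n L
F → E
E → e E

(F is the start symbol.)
Start with: [F → . E]
  [F → . E] has the dot before E: add [E → . n L], [E → . e E]
No further items can be added.

CLOSURE = { [E → . e E], [E → . n L], [F → . E] }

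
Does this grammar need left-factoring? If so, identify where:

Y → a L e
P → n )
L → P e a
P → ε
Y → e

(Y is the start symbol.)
Left-factoring is needed when two productions for the same non-terminal
share a common prefix on the right-hand side.

Productions for Y:
  Y → a L e
  Y → e
Productions for P:
  P → n )
  P → ε

No common prefixes found.

Answer: No, left-factoring is not needed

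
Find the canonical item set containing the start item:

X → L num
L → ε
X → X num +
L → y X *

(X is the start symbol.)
{ [L → . y X *], [L → .], [X → . L num], [X → . X num +], [X' → . X] }

First, augment the grammar with X' → X
I₀ = CLOSURE({ [X' → . X] }):
  [X' → . X] has the dot before X: add [X → . L num], [X → . X num +]
  [X → . L num] has the dot before L: add [L → .], [L → . y X *]
No further items can be added.

I₀ = { [L → . y X *], [L → .], [X → . L num], [X → . X num +], [X' → . X] }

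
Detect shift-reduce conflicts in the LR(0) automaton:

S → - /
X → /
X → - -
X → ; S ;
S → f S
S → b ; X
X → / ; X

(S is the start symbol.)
Yes — I8: [X → / .] vs [X → / . ; X]

Augment with S' → S and build the canonical LR(0) collection (I0 = CLOSURE({[S' → . S]}), then GOTO on every symbol after a dot until no new states appear). It has 17 states:
  I0: { [S → . - /], [S → . b ; X], [S → . f S], [S' → . S] }  — shift
  I1: { [S → - . /] }  — shift
  I2: { [S' → S .] }  — accept
  I3: { [S → b . ; X] }  — shift
  I4: { [S → . - /], [S → . b ; X], [S → . f S], [S → f . S] }  — shift
  I5: { [S → f S .] }  — reduce
  I6: { [S → b ; . X], [X → . - -], [X → . / ; X], [X → . /], [X → . ; S ;] }  — shift
  I7: { [X → - . -] }  — shift
  I8: { [X → / . ; X], [X → / .] }  — shift, reduce
  I9: { [S → . - /], [S → . b ; X], [S → . f S], [X → ; . S ;] }  — shift
  I10: { [S → b ; X .] }  — reduce
  I11: { [X → ; S . ;] }  — shift
  I12: { [X → ; S ; .] }  — reduce
  I13: { [X → . - -], [X → . / ; X], [X → . /], [X → . ; S ;], [X → / ; . X] }  — shift
  I14: { [X → / ; X .] }  — reduce
  I15: { [X → - - .] }  — reduce
  I16: { [S → - / .] }  — reduce

I8 contains reduce item [X → / .] and shift item [X → / . ; X] — shift-reduce conflict.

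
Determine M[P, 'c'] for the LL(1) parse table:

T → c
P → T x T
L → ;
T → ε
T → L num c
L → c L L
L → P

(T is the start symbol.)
P → T x T

To find M[P, 'c'], we find productions for P where 'c' is in the predict set (PREDICT(N → α) = (FIRST(α) \ {ε}) ∪ (FOLLOW(N) if α ⇒* ε)).

Relevant sets:
  FIRST(T) = { ';', 'c', 'x', ε }

P → T x T: PREDICT = { ';', 'c', 'x' }
  'c' is in predict set, so this production goes in M[P, 'c']

M[P, 'c'] = P → T x T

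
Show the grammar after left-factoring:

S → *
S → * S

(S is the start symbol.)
S → * S'
S' → ε
S' → S

Left-factoring transforms A → αβ₁ | αβ₂ into A → αA' and A' → β₁ | β₂
(α is the longest common prefix among the alternatives). Repeat until
no nonterminal has two alternatives with a common prefix.

Round 1: S has alternatives sharing prefix '*'. Introduce S': S → * S'
  Add: S' → ε
  Add: S' → S

No remaining common prefixes — done.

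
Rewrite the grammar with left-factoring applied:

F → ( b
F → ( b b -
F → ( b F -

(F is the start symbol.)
F → ( b F'
F' → ε
F' → b -
F' → F -

Left-factoring transforms A → αβ₁ | αβ₂ into A → αA' and A' → β₁ | β₂
(α is the longest common prefix among the alternatives). Repeat until
no nonterminal has two alternatives with a common prefix.

Round 1: F has alternatives sharing prefix '( b'. Introduce F': F → ( b F'
  Add: F' → ε
  Add: F' → b -
  Add: F' → F -

No remaining common prefixes — done.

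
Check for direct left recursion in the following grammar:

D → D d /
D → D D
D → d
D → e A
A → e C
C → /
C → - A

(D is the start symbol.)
Yes, D is left-recursive

D → D d /: LEFT RECURSIVE (starts with D)
D → D D: LEFT RECURSIVE (starts with D)
D → d: starts with d
D → e A: starts with e
A → e C: starts with e
C → /: starts with '/'
C → - A: starts with '-'

The grammar has direct left recursion on: D.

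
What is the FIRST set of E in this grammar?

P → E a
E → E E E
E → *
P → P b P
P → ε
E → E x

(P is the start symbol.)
From E → E E E:
  - E is the symbol being defined: contributes nothing new
    E is not nullable, so stop
From E → *:
  - '*' is a terminal: add '*' and stop
From E → E x:
  - E is the symbol being defined: contributes nothing new
    E is not nullable, so stop

Collecting: FIRST(E) = { '*' }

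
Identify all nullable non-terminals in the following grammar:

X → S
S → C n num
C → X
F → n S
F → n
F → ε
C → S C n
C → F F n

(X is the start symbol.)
{ 'F' }

A non-terminal is nullable if it can derive ε (the empty string): either it has an ε-production, or it has a production whose right-hand side consists entirely of nullable non-terminals.

ε-productions: F → ε
So F is immediately nullable.
No further non-terminal can be added: every production for the remaining non-terminals contains a terminal or a non-nullable non-terminal.
Nullable = { 'F' }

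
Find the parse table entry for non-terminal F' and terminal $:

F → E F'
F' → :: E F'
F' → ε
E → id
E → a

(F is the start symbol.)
To find M[F', $], we find productions for F' where $ is in the predict set (PREDICT(N → α) = (FIRST(α) \ {ε}) ∪ (FOLLOW(N) if α ⇒* ε)).

Relevant sets:
  FOLLOW(F') = { $ }

F' → :: E F': PREDICT = { '::' }
F' → ε: PREDICT = { $ }
  $ is in predict set, so this production goes in M[F', $]

M[F', $] = F' → ε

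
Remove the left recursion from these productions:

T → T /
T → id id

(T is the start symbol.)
T → id id T'
T' → / T'
T' → ε

T is directly left-recursive. The standard transformation for
  A → A α₁ | ... | A α_m | β₁ | ... | β_n
is
  A  → β₁ A' | ... | β_n A'
  A' → α₁ A' | ... | α_m A' | ε

T → id id becomes T → id id T'
T → T / becomes T' → / T'
Add T' → ε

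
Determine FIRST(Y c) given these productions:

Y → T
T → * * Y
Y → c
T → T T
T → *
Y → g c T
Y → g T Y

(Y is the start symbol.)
FIRST sets of the non-terminals involved (from the grammar, by fixed-point iteration):
  FIRST(Y) = { '*', 'c', 'g' }

To compute FIRST(Y c), process the symbols left to right:
Symbol Y is a non-terminal. Add FIRST(Y) \ {ε} = { '*', 'c', 'g' }
Y is not nullable (ε ∉ FIRST(Y)), so stop here.
FIRST(Y c) = { '*', 'c', 'g' }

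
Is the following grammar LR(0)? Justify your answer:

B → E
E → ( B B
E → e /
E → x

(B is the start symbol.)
Augment with B' → B and build the canonical LR(0) collection (I0 = CLOSURE({[B' → . B]}), then GOTO on every symbol after a dot until no new states appear). It has 9 states:
  I0: { [B → . E], [B' → . B], [E → . ( B B], [E → . e /], [E → . x] }  — shift
  I1: { [B → . E], [E → ( . B B], [E → . ( B B], [E → . e /], [E → . x] }  — shift
  I2: { [B' → B .] }  — accept
  I3: { [B → E .] }  — reduce
  I4: { [E → e . /] }  — shift
  I5: { [E → x .] }  — reduce
  I6: { [E → e / .] }  — reduce
  I7: { [B → . E], [E → ( B . B], [E → . ( B B], [E → . e /], [E → . x] }  — shift
  I8: { [E → ( B B .] }  — reduce

Every state is either a pure shift/goto state or contains exactly one complete item and nothing to shift — no conflicts. The grammar is LR(0).

Answer: Yes, the grammar is LR(0)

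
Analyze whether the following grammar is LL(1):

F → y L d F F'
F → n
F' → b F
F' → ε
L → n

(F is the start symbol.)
No. Predict set conflict for F': { 'b' }

Relevant sets:
  FOLLOW(F') = { $, 'b' }

For F:
  PREDICT(F → y L d F F') = { 'y' }
  PREDICT(F → n) = { 'n' }
For F':
  PREDICT(F' → b F) = { 'b' }
  PREDICT(F' → ε) = { $, 'b' }
L has a single production, so nothing to check there.

Conflict found: Predict set conflict for F': { 'b' }
The grammar is NOT LL(1).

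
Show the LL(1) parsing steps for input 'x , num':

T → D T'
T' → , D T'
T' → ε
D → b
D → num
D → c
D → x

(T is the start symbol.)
Stack is shown with the top on the left.

Stack     Input      Action
---------------------------
T $       x , num $  output T → D T'
D T' $    x , num $  output D → x
x T' $    x , num $  match 'x'
T' $      , num $    output T' → , D T'
, D T' $  , num $    match ','
D T' $    num $      output D → num
num T' $  num $      match 'num'
T' $      $          output T' → ε
$         $          accept

The string is accepted.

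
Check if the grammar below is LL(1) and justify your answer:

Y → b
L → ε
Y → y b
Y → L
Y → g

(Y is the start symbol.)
Yes, the grammar is LL(1).

A grammar is LL(1) if for each non-terminal N with multiple productions, the predict sets of those productions are pairwise disjoint, where PREDICT(N → α) = (FIRST(α) \ {ε}) ∪ (FOLLOW(N) if α ⇒* ε).

Relevant sets:
  FIRST(L) = { ε }
  FOLLOW(Y) = { $ }

For Y:
  PREDICT(Y → b) = { 'b' }
  PREDICT(Y → y b) = { 'y' }
  PREDICT(Y → L) = { $ }
  PREDICT(Y → g) = { 'g' }
L has a single production, so nothing to check there.

All predict sets are disjoint. The grammar IS LL(1).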